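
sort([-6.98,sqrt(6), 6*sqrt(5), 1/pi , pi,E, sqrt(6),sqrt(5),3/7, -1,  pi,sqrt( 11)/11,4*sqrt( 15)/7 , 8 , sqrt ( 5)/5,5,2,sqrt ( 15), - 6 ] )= [ - 6.98 , - 6, - 1,sqrt(11) /11,1/pi, 3/7,sqrt( 5)/5,2,4 *sqrt(15) /7,sqrt( 5), sqrt( 6), sqrt( 6), E,pi,pi, sqrt(15),  5,8 , 6*sqrt(5) ] 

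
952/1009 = 952/1009=0.94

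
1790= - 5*( - 358 ) 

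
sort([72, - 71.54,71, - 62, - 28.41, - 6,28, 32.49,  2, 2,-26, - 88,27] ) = [ - 88,-71.54, - 62, - 28.41, - 26, - 6, 2,2, 27, 28,  32.49,71,72]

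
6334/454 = 13 + 216/227  =  13.95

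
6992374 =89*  78566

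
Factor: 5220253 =167^1*31259^1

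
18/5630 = 9/2815 = 0.00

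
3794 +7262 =11056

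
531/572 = 531/572 = 0.93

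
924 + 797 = 1721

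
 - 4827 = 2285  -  7112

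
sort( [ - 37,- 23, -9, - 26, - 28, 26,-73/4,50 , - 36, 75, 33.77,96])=[ - 37, - 36,- 28,-26, - 23, -73/4, - 9,26, 33.77,50,75, 96]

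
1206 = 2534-1328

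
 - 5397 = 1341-6738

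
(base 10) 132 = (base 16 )84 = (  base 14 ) 96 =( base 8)204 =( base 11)110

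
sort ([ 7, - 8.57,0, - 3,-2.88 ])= [ - 8.57,-3,  -  2.88,  0, 7] 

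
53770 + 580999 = 634769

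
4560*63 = 287280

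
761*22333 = 16995413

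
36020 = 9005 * 4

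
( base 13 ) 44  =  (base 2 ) 111000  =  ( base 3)2002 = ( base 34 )1m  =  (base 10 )56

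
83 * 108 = 8964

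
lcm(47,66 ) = 3102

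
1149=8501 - 7352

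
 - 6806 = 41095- 47901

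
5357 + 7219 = 12576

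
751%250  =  1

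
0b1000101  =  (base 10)69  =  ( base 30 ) 29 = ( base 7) 126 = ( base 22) 33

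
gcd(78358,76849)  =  1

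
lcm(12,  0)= 0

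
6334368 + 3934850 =10269218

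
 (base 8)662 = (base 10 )434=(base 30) ee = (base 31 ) e0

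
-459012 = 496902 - 955914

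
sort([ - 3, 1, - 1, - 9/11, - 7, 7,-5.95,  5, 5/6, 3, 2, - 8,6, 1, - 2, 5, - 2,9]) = [ - 8, - 7, - 5.95, - 3, - 2,-2, - 1, - 9/11,5/6, 1,  1, 2,  3, 5,5,  6, 7,9]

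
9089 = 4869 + 4220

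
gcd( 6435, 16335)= 495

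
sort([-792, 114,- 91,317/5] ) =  [ -792,-91 , 317/5,114]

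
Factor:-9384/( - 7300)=2346/1825 = 2^1*3^1*5^ (-2 )*17^1*23^1*73^(-1 ) 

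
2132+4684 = 6816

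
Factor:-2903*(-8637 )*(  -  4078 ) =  - 102248554458 = -  2^1*3^1 * 2039^1*2879^1*2903^1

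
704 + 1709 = 2413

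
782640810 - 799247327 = -16606517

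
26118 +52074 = 78192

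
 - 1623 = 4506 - 6129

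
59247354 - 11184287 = 48063067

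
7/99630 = 7/99630 = 0.00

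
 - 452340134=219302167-671642301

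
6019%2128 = 1763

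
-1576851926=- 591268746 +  - 985583180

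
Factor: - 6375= - 3^1*5^3 * 17^1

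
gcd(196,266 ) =14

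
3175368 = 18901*168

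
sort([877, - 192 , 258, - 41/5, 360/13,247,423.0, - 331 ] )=[-331,-192, - 41/5,360/13, 247,258, 423.0 , 877]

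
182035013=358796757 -176761744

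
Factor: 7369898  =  2^1*61^1*193^1*  313^1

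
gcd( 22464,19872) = 864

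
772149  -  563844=208305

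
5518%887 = 196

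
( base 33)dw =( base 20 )131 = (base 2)111001101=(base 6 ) 2045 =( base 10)461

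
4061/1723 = 2 + 615/1723 = 2.36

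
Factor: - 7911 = - 3^3 * 293^1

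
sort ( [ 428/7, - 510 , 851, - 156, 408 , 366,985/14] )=[ - 510, - 156,428/7, 985/14 , 366, 408,851]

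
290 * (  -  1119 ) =-324510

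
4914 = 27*182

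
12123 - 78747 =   -  66624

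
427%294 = 133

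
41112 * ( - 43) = -1767816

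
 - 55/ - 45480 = 11/9096 = 0.00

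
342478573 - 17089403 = 325389170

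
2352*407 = 957264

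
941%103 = 14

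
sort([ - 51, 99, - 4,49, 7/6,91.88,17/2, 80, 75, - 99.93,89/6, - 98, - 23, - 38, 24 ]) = [ - 99.93, - 98, - 51 , - 38 , - 23,-4, 7/6,17/2,89/6, 24,  49,75,80, 91.88,  99]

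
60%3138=60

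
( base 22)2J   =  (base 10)63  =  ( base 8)77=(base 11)58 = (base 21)30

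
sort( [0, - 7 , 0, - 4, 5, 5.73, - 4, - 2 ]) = [ - 7, - 4, - 4, - 2 , 0, 0,5, 5.73] 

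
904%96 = 40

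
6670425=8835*755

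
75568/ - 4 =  - 18892 + 0/1=- 18892.00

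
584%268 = 48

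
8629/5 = 1725 + 4/5 = 1725.80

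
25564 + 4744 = 30308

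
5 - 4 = 1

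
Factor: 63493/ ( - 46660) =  - 2^(-2 )*5^( - 1)*  2333^(-1 ) *63493^1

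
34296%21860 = 12436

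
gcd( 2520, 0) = 2520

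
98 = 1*98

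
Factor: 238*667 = 2^1*7^1 * 17^1*23^1 * 29^1 =158746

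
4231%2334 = 1897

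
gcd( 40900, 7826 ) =2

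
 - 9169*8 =-73352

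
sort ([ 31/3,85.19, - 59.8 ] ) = [ - 59.8, 31/3, 85.19]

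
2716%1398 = 1318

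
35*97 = 3395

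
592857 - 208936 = 383921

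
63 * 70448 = 4438224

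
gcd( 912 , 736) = 16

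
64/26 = 2 + 6/13 = 2.46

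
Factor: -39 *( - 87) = 3^2*13^1*29^1 = 3393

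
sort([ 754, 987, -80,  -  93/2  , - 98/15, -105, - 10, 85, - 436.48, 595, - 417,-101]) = [  -  436.48, - 417, - 105, - 101, - 80,  -  93/2, -10,  -  98/15, 85 , 595,754,987 ] 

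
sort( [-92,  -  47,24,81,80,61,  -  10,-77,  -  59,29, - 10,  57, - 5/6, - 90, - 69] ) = [ - 92, - 90,-77, - 69,-59, - 47,  -  10,-10, - 5/6,24,29,57, 61,80, 81]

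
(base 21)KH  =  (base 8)665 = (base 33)d8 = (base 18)165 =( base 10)437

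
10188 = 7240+2948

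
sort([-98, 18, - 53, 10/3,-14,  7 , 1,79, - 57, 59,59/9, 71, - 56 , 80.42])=[ - 98,-57, - 56, - 53 , - 14, 1,10/3, 59/9,7,18 , 59,71,79, 80.42]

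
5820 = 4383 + 1437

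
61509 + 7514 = 69023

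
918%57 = 6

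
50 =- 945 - -995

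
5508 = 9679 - 4171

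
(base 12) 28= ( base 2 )100000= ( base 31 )11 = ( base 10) 32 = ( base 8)40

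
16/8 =2 = 2.00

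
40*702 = 28080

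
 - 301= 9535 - 9836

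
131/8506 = 131/8506=0.02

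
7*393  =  2751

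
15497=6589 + 8908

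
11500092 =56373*204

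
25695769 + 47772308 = 73468077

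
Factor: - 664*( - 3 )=1992 = 2^3*3^1*83^1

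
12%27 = 12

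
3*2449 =7347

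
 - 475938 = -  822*579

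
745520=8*93190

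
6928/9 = 6928/9 = 769.78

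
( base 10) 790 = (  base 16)316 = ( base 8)1426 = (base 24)18m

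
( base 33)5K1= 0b1011111011010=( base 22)cdc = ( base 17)1423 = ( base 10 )6106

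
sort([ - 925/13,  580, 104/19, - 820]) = [ - 820, - 925/13,104/19, 580]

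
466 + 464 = 930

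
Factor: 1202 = 2^1*601^1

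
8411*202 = 1699022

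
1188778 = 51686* 23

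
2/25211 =2/25211 =0.00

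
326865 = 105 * 3113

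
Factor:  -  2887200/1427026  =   - 1443600/713513 =- 2^4 * 3^2 *5^2 *89^( - 1) * 401^1*8017^( - 1) 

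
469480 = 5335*88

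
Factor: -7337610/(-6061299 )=2445870/2020433 = 2^1*3^1*5^1*7^1*17^( - 1)*19^1 * 157^( - 1)* 613^1*757^ ( - 1 )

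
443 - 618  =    -  175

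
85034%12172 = 12002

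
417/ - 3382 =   -  1 + 2965/3382 = - 0.12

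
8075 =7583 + 492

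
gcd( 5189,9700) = 1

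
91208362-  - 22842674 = 114051036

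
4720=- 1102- -5822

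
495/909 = 55/101= 0.54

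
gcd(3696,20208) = 48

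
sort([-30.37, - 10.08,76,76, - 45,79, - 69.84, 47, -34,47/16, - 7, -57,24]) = [- 69.84, - 57,-45,  -  34,-30.37, - 10.08 , - 7, 47/16, 24,47,76, 76, 79]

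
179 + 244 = 423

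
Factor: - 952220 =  - 2^2*5^1 *47^1 * 1013^1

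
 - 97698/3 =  - 32566 = - 32566.00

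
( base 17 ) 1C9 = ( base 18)19g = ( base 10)502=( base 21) 12J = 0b111110110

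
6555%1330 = 1235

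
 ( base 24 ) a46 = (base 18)101C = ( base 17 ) 134E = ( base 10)5862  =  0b1011011100110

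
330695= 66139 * 5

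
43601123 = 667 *65369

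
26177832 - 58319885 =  -32142053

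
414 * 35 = 14490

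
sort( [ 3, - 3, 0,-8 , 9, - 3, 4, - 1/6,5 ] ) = [ - 8 , -3 ,-3, - 1/6,  0, 3,4,5 , 9]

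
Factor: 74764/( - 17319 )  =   - 2^2 * 3^( - 1 ) * 23^( - 1 )*251^(  -  1) * 18691^1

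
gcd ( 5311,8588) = 113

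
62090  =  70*887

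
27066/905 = 29 + 821/905 = 29.91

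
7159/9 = 7159/9 = 795.44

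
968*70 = 67760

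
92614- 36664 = 55950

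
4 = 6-2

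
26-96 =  - 70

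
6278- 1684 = 4594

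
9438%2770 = 1128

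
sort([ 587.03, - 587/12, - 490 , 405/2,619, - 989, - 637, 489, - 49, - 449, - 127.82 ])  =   [ - 989, - 637, - 490, - 449, - 127.82, - 49, - 587/12, 405/2, 489,587.03, 619] 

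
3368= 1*3368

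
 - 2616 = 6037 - 8653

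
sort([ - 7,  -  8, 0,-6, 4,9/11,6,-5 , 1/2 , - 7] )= [ - 8,-7, - 7,  -  6,  -  5,0, 1/2,9/11, 4, 6]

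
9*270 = 2430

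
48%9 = 3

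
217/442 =217/442 = 0.49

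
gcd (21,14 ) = 7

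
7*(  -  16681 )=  - 116767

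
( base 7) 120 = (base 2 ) 111111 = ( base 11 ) 58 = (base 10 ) 63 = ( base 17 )3C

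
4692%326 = 128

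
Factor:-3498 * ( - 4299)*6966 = 2^2*3^6 * 11^1*43^1*53^1*1433^1= 104754025332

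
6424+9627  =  16051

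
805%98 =21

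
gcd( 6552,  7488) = 936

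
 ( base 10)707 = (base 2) 1011000011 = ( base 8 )1303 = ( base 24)15b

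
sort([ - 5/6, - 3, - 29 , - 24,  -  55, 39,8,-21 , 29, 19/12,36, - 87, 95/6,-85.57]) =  [ - 87, - 85.57 , - 55,-29, - 24, - 21, - 3 , - 5/6 , 19/12 , 8,95/6, 29, 36, 39]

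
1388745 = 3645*381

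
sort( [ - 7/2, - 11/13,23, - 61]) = [ -61,-7/2, - 11/13 , 23]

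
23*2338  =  53774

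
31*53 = 1643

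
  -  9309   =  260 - 9569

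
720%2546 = 720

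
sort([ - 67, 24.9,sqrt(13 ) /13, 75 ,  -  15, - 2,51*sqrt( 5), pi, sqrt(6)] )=[  -  67, - 15, - 2,sqrt(13)/13, sqrt( 6),pi, 24.9, 75 , 51*sqrt(5) ] 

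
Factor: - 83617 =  - 83617^1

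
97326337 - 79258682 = 18067655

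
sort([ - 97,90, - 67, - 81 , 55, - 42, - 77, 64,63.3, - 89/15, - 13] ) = [ - 97, - 81, - 77, - 67, - 42,- 13, - 89/15,55, 63.3,64,90]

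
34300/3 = 11433 + 1/3 = 11433.33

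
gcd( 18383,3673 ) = 1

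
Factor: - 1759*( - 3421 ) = 6017539= 11^1*311^1 *1759^1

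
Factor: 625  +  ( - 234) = 17^1*23^1 = 391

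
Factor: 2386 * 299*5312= 3789655168 =2^7*13^1*23^1*83^1 * 1193^1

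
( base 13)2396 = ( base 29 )5S7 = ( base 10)5024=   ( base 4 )1032200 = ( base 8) 11640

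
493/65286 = 493/65286 = 0.01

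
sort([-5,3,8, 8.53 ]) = [ - 5, 3 , 8,8.53]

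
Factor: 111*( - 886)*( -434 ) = 42682164 = 2^2*3^1*7^1*31^1*37^1* 443^1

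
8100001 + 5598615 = 13698616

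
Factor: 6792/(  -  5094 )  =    -  2^2 *3^(  -  1) = - 4/3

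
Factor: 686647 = 13^2*17^1 * 239^1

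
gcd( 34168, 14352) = 8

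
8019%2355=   954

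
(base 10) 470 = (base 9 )572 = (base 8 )726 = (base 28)gm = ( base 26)i2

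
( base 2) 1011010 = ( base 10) 90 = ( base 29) 33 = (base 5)330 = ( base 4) 1122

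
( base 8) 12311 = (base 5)132241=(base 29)69E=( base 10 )5321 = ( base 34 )4KH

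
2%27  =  2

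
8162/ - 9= - 907+1/9 =- 906.89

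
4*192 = 768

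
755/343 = 2 + 69/343= 2.20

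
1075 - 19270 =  -18195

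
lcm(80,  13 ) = 1040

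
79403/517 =153+ 302/517 = 153.58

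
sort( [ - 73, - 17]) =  [ - 73, - 17 ]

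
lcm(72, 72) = 72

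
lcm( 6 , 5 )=30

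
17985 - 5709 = 12276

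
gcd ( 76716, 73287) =9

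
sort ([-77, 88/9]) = [  -  77,  88/9] 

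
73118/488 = 149  +  203/244 = 149.83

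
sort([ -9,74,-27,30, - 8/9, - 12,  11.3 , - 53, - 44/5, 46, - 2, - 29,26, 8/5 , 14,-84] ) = [  -  84,  -  53, - 29,-27,-12, - 9,-44/5, - 2,  -  8/9, 8/5,11.3, 14 , 26,30, 46 , 74 ]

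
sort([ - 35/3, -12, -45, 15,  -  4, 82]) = [  -  45,- 12, - 35/3, - 4, 15, 82 ] 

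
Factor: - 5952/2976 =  - 2 = -  2^1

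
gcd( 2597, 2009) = 49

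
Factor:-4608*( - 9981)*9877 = 2^9*3^4*7^1*17^1*83^1*1109^1=454267408896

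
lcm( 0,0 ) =0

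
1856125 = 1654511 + 201614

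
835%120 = 115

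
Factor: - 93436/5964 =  - 47/3 = - 3^( - 1) *47^1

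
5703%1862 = 117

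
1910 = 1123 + 787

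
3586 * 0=0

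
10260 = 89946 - 79686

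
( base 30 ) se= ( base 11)707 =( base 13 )509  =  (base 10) 854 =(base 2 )1101010110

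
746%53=4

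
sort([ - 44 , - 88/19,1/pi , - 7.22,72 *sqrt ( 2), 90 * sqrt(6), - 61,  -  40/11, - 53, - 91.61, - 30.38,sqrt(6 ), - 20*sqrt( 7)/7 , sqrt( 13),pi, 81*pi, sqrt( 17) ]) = [ - 91.61 ,-61, - 53, - 44,-30.38, - 20*sqrt ( 7 ) /7,-7.22, - 88/19, -40/11,  1/pi, sqrt(6), pi,sqrt( 13),sqrt( 17 ), 72 *sqrt( 2),  90*sqrt( 6),81*pi ] 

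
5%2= 1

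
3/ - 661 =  - 3/661 = - 0.00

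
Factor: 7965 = 3^3*5^1*59^1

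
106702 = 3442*31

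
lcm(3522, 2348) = 7044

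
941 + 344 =1285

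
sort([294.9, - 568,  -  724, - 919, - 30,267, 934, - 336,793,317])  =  [ - 919, - 724, - 568, - 336, - 30,  267 , 294.9,317,793,934]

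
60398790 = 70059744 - 9660954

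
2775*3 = 8325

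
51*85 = 4335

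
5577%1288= 425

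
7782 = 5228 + 2554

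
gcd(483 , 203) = 7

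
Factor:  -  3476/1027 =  - 2^2*11^1*13^(-1) = - 44/13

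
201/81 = 2 +13/27 = 2.48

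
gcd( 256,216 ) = 8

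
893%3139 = 893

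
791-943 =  -152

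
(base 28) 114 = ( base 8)1460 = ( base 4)30300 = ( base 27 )136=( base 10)816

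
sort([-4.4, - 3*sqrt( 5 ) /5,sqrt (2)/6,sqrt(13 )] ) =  [ - 4.4 , - 3*sqrt(5 )/5,  sqrt(2 ) /6,sqrt( 13 ) ]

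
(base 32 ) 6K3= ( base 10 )6787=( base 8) 15203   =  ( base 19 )IF4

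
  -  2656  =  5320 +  - 7976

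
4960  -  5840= -880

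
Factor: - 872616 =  - 2^3*3^1 * 103^1  *  353^1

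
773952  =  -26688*(-29)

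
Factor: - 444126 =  - 2^1 * 3^1 * 74021^1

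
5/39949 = 5/39949 = 0.00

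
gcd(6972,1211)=7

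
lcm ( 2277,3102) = 214038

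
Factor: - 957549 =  - 3^1*319183^1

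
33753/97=347 + 94/97  =  347.97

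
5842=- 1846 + 7688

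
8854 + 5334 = 14188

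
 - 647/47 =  - 647/47 = - 13.77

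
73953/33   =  2241 =2241.00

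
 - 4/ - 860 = 1/215 = 0.00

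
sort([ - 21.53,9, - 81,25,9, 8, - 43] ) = [ - 81, - 43, - 21.53,8, 9, 9, 25]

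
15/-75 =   -  1/5= - 0.20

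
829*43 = 35647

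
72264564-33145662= 39118902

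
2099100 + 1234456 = 3333556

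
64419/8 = 64419/8 = 8052.38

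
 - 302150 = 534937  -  837087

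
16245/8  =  16245/8=2030.62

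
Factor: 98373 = 3^1*  11^2 *271^1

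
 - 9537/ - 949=10 + 47/949 = 10.05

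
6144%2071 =2002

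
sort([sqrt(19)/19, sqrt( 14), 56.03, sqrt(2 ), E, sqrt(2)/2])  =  [ sqrt (19)/19, sqrt(2) /2, sqrt( 2),E, sqrt(14),56.03] 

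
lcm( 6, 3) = 6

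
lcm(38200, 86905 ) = 3476200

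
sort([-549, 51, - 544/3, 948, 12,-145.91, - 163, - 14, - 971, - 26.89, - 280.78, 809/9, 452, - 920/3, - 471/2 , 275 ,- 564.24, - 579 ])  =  [-971, - 579, - 564.24,-549, - 920/3,  -  280.78, - 471/2,  -  544/3, - 163, - 145.91,-26.89, - 14,12, 51,809/9,275,  452, 948 ]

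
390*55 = 21450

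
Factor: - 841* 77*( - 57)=3^1 * 7^1 * 11^1*19^1*29^2 = 3691149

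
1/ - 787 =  - 1/787 = - 0.00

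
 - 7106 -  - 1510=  - 5596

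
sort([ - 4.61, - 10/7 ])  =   [ - 4.61, - 10/7] 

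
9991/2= 4995 + 1/2 = 4995.50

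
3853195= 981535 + 2871660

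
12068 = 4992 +7076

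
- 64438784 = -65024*991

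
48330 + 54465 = 102795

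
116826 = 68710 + 48116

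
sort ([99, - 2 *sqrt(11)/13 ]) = [-2*sqrt(11)/13, 99] 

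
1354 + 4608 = 5962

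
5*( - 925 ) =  - 4625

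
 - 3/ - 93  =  1/31 = 0.03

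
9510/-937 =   -  9510/937 =-  10.15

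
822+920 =1742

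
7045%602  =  423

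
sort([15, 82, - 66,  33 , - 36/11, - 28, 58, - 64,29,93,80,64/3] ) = [ - 66 , - 64, - 28 ,-36/11,  15,64/3,29,33 , 58, 80, 82,93]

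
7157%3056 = 1045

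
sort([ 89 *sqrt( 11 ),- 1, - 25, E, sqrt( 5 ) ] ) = [ - 25,- 1,sqrt (5),E,89*sqrt( 11 )]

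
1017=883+134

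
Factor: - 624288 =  - 2^5 * 3^1*7^1*929^1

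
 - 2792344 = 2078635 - 4870979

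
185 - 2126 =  - 1941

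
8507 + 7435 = 15942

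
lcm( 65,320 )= 4160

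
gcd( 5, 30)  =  5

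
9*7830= 70470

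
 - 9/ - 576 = 1/64= 0.02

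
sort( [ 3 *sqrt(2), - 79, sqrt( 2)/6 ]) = [-79, sqrt( 2 )/6, 3*sqrt( 2 ) ]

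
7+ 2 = 9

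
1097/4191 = 1097/4191 = 0.26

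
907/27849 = 907/27849 = 0.03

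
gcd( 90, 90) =90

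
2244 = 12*187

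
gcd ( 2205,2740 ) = 5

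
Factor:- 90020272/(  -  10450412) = 22505068/2612603=2^2*7^(  -  1 ) * 373229^( - 1 )*5626267^1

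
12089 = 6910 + 5179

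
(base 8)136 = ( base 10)94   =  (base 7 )163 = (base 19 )4I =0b1011110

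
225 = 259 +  - 34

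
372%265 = 107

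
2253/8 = 281  +  5/8 = 281.62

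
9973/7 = 9973/7 = 1424.71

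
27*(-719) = - 19413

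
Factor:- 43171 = -23^1*1877^1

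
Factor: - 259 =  - 7^1*37^1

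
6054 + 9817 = 15871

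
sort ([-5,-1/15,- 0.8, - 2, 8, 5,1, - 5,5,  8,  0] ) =[ - 5, - 5, - 2, - 0.8, - 1/15,0, 1,  5,5,  8, 8]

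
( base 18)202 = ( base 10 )650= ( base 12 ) 462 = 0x28a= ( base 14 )346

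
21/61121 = 21/61121 = 0.00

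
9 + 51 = 60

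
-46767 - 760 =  - 47527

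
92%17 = 7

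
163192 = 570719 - 407527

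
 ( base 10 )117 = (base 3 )11100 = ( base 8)165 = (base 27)49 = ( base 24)4l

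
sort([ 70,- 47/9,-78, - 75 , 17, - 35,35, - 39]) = [ - 78, - 75, - 39,- 35,- 47/9,  17,35,70]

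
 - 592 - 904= -1496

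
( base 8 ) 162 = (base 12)96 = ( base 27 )46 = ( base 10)114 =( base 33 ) 3F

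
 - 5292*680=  - 3598560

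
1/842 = 1/842 = 0.00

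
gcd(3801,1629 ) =543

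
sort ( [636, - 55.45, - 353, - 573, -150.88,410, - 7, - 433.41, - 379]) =[ - 573, - 433.41, - 379,- 353 , - 150.88, - 55.45, - 7,410, 636] 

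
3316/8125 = 3316/8125 = 0.41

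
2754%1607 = 1147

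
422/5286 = 211/2643 = 0.08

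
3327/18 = 1109/6 = 184.83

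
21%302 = 21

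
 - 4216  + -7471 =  - 11687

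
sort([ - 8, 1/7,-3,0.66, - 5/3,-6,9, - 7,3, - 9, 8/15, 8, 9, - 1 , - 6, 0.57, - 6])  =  [ - 9, - 8, - 7,-6, - 6,-6, - 3, - 5/3, - 1, 1/7, 8/15, 0.57,0.66,3,8,9,9]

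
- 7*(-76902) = 538314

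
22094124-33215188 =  - 11121064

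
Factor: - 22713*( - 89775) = 3^4*5^2*7^1*19^1*67^1*113^1 = 2039059575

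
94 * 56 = 5264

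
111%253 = 111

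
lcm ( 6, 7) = 42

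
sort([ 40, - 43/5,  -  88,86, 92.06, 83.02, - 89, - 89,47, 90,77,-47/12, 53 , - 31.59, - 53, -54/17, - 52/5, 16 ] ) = [ -89, - 89, - 88,-53  , - 31.59, - 52/5,-43/5,-47/12 , - 54/17, 16,40, 47,53,77,83.02, 86, 90,  92.06 ]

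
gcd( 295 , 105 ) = 5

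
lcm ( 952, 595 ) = 4760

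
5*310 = 1550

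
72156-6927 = 65229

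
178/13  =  178/13 = 13.69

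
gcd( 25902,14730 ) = 6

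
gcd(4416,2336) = 32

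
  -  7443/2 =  - 7443/2 =- 3721.50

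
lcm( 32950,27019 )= 1350950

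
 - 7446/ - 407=7446/407 =18.29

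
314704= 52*6052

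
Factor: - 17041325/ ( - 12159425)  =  681653/486377 = 7^1*97379^1*486377^ (-1) 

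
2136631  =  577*3703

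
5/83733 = 5/83733 = 0.00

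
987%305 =72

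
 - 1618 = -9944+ 8326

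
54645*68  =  3715860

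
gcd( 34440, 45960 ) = 120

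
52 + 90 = 142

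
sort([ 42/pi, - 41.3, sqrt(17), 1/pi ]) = [  -  41.3, 1/pi,sqrt(17), 42/pi ]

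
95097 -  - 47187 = 142284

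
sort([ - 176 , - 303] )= [ - 303, - 176 ] 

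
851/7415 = 851/7415=0.11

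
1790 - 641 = 1149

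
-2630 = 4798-7428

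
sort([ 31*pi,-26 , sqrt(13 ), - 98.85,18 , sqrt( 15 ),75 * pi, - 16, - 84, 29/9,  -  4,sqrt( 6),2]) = [ -98.85, - 84, - 26,-16, - 4,  2,sqrt( 6),29/9,sqrt (13),sqrt(15 ),18,31*pi, 75*pi]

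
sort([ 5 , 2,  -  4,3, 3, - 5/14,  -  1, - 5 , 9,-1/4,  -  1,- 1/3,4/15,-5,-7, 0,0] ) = [ - 7,  -  5,-5, - 4,-1, - 1,-5/14,-1/3, - 1/4,0,0 , 4/15, 2, 3, 3, 5, 9 ]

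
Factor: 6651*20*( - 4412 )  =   - 2^4*3^2*5^1*739^1*1103^1 = - 586884240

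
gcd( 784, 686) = 98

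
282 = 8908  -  8626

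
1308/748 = 327/187 = 1.75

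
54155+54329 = 108484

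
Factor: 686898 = 2^1*3^2*31^1*1231^1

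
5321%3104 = 2217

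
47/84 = 47/84=0.56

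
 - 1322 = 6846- 8168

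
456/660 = 38/55  =  0.69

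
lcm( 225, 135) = 675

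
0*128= 0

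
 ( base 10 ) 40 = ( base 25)1F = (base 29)1B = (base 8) 50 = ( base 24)1g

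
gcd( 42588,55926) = 234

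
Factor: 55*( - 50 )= - 2^1*5^3*11^1 = - 2750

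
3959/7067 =107/191 = 0.56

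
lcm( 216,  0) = 0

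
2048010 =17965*114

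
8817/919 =8817/919 = 9.59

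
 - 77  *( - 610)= 46970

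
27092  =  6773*4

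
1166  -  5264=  - 4098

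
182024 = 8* 22753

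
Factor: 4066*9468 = 2^3 * 3^2*19^1 *107^1*263^1 = 38496888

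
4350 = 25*174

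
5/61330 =1/12266  =  0.00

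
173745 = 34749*5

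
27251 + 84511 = 111762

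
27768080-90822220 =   -  63054140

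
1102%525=52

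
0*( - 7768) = 0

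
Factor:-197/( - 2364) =1/12 = 2^(-2)*3^ ( - 1 )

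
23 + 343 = 366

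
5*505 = 2525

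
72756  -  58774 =13982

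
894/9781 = 894/9781 = 0.09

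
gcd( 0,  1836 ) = 1836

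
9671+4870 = 14541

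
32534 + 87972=120506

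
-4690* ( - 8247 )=38678430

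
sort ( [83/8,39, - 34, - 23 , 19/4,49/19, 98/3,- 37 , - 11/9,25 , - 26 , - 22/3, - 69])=[ - 69,-37,-34, - 26, - 23,- 22/3, -11/9, 49/19, 19/4, 83/8, 25, 98/3,39]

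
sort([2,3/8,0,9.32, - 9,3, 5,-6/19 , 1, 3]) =[  -  9 , - 6/19,0, 3/8 , 1,2, 3, 3, 5, 9.32]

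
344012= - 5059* (-68)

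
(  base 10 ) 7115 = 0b1101111001011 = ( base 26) ADH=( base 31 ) 7cg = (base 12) 414b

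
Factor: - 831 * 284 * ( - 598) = 141130392 = 2^3*3^1  *  13^1 *23^1*71^1* 277^1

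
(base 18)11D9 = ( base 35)57t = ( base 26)9c3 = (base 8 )14377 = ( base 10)6399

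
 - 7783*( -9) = 70047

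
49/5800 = 49/5800 = 0.01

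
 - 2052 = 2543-4595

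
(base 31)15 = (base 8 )44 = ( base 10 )36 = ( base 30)16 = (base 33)13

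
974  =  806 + 168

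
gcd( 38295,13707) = 9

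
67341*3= 202023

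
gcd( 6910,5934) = 2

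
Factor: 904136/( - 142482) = -2^2*3^ (-1)*23747^( - 1 ) *113017^1 = -452068/71241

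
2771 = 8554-5783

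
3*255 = 765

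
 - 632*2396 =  - 1514272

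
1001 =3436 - 2435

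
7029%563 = 273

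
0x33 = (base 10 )51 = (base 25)21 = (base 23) 25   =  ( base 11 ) 47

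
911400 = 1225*744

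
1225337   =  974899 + 250438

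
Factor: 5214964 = 2^2 * 1303741^1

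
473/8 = 473/8= 59.12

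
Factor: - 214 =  - 2^1*107^1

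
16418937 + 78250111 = 94669048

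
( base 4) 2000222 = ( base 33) 7ih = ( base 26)C4I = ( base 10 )8234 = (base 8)20052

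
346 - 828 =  - 482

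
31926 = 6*5321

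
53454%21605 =10244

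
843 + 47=890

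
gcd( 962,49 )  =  1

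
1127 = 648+479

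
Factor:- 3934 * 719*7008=-19822450368 = - 2^6*3^1*7^1*73^1*281^1 * 719^1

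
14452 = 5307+9145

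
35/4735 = 7/947=0.01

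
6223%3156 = 3067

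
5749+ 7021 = 12770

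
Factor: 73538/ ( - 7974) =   -  3^( - 2)*83^1 = - 83/9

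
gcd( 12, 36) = 12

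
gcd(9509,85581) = 9509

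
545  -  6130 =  - 5585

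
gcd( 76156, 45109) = 79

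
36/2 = 18= 18.00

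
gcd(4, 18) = 2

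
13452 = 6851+6601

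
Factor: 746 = 2^1*373^1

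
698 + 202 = 900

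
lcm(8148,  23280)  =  162960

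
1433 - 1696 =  - 263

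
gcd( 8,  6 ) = 2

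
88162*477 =42053274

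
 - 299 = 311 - 610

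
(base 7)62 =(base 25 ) 1J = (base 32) 1C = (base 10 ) 44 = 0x2c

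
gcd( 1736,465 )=31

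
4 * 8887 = 35548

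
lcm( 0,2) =0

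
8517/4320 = 1 + 1399/1440 = 1.97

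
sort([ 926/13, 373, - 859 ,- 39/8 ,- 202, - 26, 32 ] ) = [-859, - 202 ,-26,-39/8, 32 , 926/13,373 ]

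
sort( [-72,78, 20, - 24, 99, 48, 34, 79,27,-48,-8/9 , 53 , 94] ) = [ -72, - 48 , - 24 , - 8/9 , 20 , 27, 34, 48, 53, 78, 79, 94, 99 ]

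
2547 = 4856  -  2309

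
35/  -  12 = - 3 + 1/12 = - 2.92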